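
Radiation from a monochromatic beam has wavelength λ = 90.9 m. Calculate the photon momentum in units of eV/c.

1.36e-8 eV/c

(h = 6.62607015e-34 J·s, c = 2.99792458e8 m/s, 1 eV = 1.602176634e-19 J.)
Since p = h/λ for a photon, p = 7.289e-36 kg·m/s.
Converting to eV/c: p = 1.364e-8 eV/c ≈ 1.36e-8 eV/c.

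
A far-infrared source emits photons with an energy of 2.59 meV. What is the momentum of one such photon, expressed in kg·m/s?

First convert: E = 2.59 meV = 4.1496 × 10^-22 J.
Apply p = E/c: p = 1.384 × 10^-30 kg·m/s.
So p ≈ 1.38 × 10^-30 kg·m/s.

1.38 × 10^-30 kg·m/s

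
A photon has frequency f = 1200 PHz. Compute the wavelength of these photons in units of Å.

2.50 Å

(c = 2.99792458 × 10^8 m/s.)
Convert to SI: f = 1200 PHz = 1.20 × 10^18 Hz.
Since λ = c/f for a photon, λ = 2.498 × 10^-10 m.
Converting to Å: λ = 2.498 Å ≈ 2.50 Å.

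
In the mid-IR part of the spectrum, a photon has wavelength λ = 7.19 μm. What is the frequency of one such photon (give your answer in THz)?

Take c = 2.99792458e8 m/s.
First convert: λ = 7.19 μm = 7.19e-6 m.
Since f = c/λ for a photon, f = 4.170e13 Hz.
Converting to THz: f = 41.70 THz ≈ 41.7 THz.

41.7 THz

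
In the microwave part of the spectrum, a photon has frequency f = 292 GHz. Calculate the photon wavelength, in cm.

0.103 cm

(c = 2.99792458 × 10^8 m/s.)
Convert to SI: f = 292 GHz = 2.92 × 10^11 Hz.
The photon relation is λ = c/f, giving λ = 0.001027 m.
Converting to cm: λ = 0.1027 cm ≈ 0.103 cm.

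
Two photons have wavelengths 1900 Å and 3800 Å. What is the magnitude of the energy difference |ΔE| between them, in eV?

Using E = hc/λ: E₁ = 1.045e-18 J, E₂ = 5.227e-19 J.
|ΔE| = |1.045e-18 − 5.227e-19| = 5.23e-19 J = 3.26 eV.

3.26 eV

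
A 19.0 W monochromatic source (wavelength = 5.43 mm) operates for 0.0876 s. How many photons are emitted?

Total energy: E_total = P·t = 19.0 × 0.0876 = 1.664 J.
Per-photon energy: E = 3.658 × 10^-23 J.
N = E_total / E_photon = 4.55 × 10^22.

4.55 × 10^22 photons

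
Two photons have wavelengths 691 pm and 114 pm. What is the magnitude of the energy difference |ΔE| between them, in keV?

Using E = hc/λ: E₁ = 2.875e-16 J, E₂ = 1.742e-15 J.
|ΔE| = |2.875e-16 − 1.742e-15| = 1.46e-15 J = 9.08 keV.

9.08 keV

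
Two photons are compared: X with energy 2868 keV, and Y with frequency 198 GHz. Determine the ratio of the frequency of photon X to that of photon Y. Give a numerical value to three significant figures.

f_X = 6.935e20 Hz (from energy = 2868 keV, via f = E/h).
f_Y = 1.980e11 Hz (from frequency = 198 GHz, via f given directly).
Ratio = 6.935e20 / 1.980e11 = 3.50e9.

3.50e9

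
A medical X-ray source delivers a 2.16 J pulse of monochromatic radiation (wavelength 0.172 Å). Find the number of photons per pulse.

Per-photon energy: E = 1.155e-14 J (from wavelength = 0.172 Å).
N = E_total / E_photon = 2.16 J / 1.155e-14 J = 1.87e14.

1.87e14 photons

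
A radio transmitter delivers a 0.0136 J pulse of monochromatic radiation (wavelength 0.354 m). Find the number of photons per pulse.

Per-photon energy: E = 5.611 × 10^-25 J (from wavelength = 0.354 m).
N = E_total / E_photon = 0.0136 J / 5.611 × 10^-25 J = 2.42 × 10^22.

2.42 × 10^22 photons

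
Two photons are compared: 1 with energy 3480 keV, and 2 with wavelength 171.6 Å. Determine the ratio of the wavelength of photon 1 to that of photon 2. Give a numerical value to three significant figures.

λ_1 = 3.563e-13 m (from energy = 3480 keV, via λ = hc/E).
λ_2 = 1.716e-8 m (from wavelength = 171.6 Å, via λ given directly).
Ratio = 3.563e-13 / 1.716e-8 = 2.08e-5.

2.08e-5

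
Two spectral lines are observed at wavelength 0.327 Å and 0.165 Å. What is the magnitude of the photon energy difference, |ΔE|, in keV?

37.2 keV

Using E = hc/λ: E₁ = 6.075 × 10^-15 J, E₂ = 1.204 × 10^-14 J.
|ΔE| = |6.075 × 10^-15 − 1.204 × 10^-14| = 5.96 × 10^-15 J = 37.2 keV.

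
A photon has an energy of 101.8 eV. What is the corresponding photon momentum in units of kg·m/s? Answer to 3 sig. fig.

Take c = 2.99792458 × 10^8 m/s, 1 eV = 1.602176634 × 10^-19 J.
First convert: E = 101.8 eV = 1.6310 × 10^-17 J.
For a photon p = E/c, so p = 5.440 × 10^-26 kg·m/s.
So p ≈ 5.44 × 10^-26 kg·m/s.

5.44 × 10^-26 kg·m/s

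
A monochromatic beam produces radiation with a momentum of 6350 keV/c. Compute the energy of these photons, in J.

(c = 2.99792458e8 m/s, 1 eV = 1.602176634e-19 J.)
In SI units: p = 6350 keV/c = 3.3936e-21 kg·m/s.
Since E = pc for a photon, E = 1.017e-12 J.
So E ≈ 1.02e-12 J.

1.02e-12 J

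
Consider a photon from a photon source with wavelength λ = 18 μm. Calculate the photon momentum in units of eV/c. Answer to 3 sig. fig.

Use h = 6.62607015e-34 J·s, c = 2.99792458e8 m/s, 1 eV = 1.602176634e-19 J.
In SI units: λ = 18 μm = 1.8e-5 m.
Apply p = h/λ: p = 3.681e-29 kg·m/s.
Converting to eV/c: p = 0.06888 eV/c ≈ 0.0689 eV/c.

0.0689 eV/c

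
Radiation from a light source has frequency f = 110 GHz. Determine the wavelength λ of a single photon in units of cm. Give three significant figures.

0.273 cm

Use c = 2.99792458·10^8 m/s.
Convert to SI: f = 110 GHz = 1.10·10^11 Hz.
The photon relation is λ = c/f, giving λ = 0.002725 m.
Converting to cm: λ = 0.2725 cm ≈ 0.273 cm.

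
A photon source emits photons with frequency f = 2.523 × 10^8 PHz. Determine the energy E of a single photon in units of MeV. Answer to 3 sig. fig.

Take h = 6.62607015 × 10^-34 J·s, 1 eV = 1.602176634 × 10^-19 J.
In SI units: f = 2.523 × 10^8 PHz = 2.523 × 10^23 Hz.
Since E = hf for a photon, E = 1.672 × 10^-10 J.
Converting to MeV: E = 1043 MeV ≈ 1040 MeV.

1040 MeV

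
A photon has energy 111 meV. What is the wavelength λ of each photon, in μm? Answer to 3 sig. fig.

11.2 μm

Use h = 6.62607015·10^-34 J·s, c = 2.99792458·10^8 m/s, 1 eV = 1.602176634·10^-19 J.
Convert to SI: E = 111 meV = 1.7784·10^-20 J.
Apply λ = hc/E: λ = 1.117·10^-5 m.
Converting to μm: λ = 11.17 μm ≈ 11.2 μm.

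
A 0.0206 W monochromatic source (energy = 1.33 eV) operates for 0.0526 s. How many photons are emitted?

Total energy: E_total = P·t = 0.0206 × 0.0526 = 0.001084 J.
Per-photon energy: E = 2.131 × 10^-19 J.
N = E_total / E_photon = 5.08 × 10^15.

5.08 × 10^15 photons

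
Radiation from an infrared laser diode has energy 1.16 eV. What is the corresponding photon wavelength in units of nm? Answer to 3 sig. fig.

1070 nm

Use h = 6.62607015·10^-34 J·s, c = 2.99792458·10^8 m/s, 1 eV = 1.602176634·10^-19 J.
In SI units: E = 1.16 eV = 1.8585·10^-19 J.
The photon relation is λ = hc/E, giving λ = 1.069·10^-6 m.
Converting to nm: λ = 1069 nm ≈ 1070 nm.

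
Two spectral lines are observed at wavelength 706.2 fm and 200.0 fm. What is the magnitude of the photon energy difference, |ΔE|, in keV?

4440 keV

Using E = hc/λ: E₁ = 2.8129 × 10^-13 J, E₂ = 9.9322 × 10^-13 J.
|ΔE| = |2.8129 × 10^-13 − 9.9322 × 10^-13| = 7.12 × 10^-13 J = 4440 keV.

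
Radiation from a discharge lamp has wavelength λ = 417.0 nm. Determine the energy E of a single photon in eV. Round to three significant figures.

First convert: λ = 417.0 nm = 4.170 × 10^-7 m.
Apply E = hc/λ: E = 4.764 × 10^-19 J.
Converting to eV: E = 2.973 eV ≈ 2.97 eV.

2.97 eV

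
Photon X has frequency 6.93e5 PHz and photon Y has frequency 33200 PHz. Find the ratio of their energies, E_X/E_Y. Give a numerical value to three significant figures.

E_X = 4.592e-13 J (from frequency = 6.93e5 PHz, via E = hf).
E_Y = 2.200e-14 J (from frequency = 33200 PHz, via E = hf).
Ratio = 4.592e-13 / 2.200e-14 = 20.9.

20.9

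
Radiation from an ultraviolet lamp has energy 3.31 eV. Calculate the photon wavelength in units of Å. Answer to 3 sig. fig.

Use h = 6.62607015e-34 J·s, c = 2.99792458e8 m/s, 1 eV = 1.602176634e-19 J.
In SI units: E = 3.31 eV = 5.3032e-19 J.
For a photon λ = hc/E, so λ = 3.746e-7 m.
Converting to Å: λ = 3746 Å ≈ 3750 Å.

3750 Å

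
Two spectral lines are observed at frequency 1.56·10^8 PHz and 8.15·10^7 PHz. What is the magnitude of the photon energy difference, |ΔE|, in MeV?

308 MeV

Using E = hf: E₁ = 1.034·10^-10 J, E₂ = 5.400·10^-11 J.
|ΔE| = |1.034·10^-10 − 5.400·10^-11| = 4.94·10^-11 J = 308 MeV.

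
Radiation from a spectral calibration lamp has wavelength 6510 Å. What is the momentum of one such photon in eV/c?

Take h = 6.62607015e-34 J·s, c = 2.99792458e8 m/s, 1 eV = 1.602176634e-19 J.
Convert to SI: λ = 6510 Å = 6.51e-7 m.
The photon relation is p = h/λ, giving p = 1.018e-27 kg·m/s.
Converting to eV/c: p = 1.905 eV/c ≈ 1.90 eV/c.

1.90 eV/c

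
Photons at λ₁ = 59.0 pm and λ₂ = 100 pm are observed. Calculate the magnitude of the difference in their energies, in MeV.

Using E = hc/λ: E₁ = 3.367e-15 J, E₂ = 1.986e-15 J.
|ΔE| = |3.367e-15 − 1.986e-15| = 1.38e-15 J = 8.62e-3 MeV.

8.62e-3 MeV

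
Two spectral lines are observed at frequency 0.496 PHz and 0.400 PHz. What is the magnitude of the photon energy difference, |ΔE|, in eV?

0.397 eV

Using E = hf: E₁ = 3.287·10^-19 J, E₂ = 2.650·10^-19 J.
|ΔE| = |3.287·10^-19 − 2.650·10^-19| = 6.36·10^-20 J = 0.397 eV.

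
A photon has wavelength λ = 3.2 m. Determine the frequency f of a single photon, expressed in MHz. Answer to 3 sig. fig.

93.7 MHz

Use c = 2.99792458·10^8 m/s.
The photon relation is f = c/λ, giving f = 9.369·10^7 Hz.
Converting to MHz: f = 93.69 MHz ≈ 93.7 MHz.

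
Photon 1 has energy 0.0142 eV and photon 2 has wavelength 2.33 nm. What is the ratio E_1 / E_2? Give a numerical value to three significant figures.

E_1 = 2.275 × 10^-21 J (from energy = 0.0142 eV, via E given directly).
E_2 = 8.526 × 10^-17 J (from wavelength = 2.33 nm, via E = hc/λ).
Ratio = 2.275 × 10^-21 / 8.526 × 10^-17 = 2.67 × 10^-5.

2.67 × 10^-5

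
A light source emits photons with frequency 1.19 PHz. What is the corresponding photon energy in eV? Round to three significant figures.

Use h = 6.62607015 × 10^-34 J·s, 1 eV = 1.602176634 × 10^-19 J.
First convert: f = 1.19 PHz = 1.19 × 10^15 Hz.
The photon relation is E = hf, giving E = 7.885 × 10^-19 J.
Converting to eV: E = 4.921 eV ≈ 4.92 eV.

4.92 eV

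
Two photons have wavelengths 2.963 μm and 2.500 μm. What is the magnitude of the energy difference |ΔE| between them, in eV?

0.0775 eV

Using E = hc/λ: E₁ = 6.7042e-20 J, E₂ = 7.9458e-20 J.
|ΔE| = |6.7042e-20 − 7.9458e-20| = 1.24e-20 J = 0.0775 eV.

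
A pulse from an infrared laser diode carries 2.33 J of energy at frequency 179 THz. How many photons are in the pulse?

Per-photon energy: E = 1.186e-19 J (from frequency = 179 THz).
N = E_total / E_photon = 2.33 J / 1.186e-19 J = 1.96e19.

1.96e19 photons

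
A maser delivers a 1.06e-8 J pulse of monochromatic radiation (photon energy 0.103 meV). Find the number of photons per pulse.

Per-photon energy: E = 1.650e-23 J (from energy = 0.103 meV).
N = E_total / E_photon = 1.06e-8 J / 1.650e-23 J = 6.42e14.

6.42e14 photons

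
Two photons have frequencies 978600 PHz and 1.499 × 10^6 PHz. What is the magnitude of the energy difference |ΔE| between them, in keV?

Using E = hf: E₁ = 6.4843 × 10^-13 J, E₂ = 9.9325 × 10^-13 J.
|ΔE| = |6.4843 × 10^-13 − 9.9325 × 10^-13| = 3.45 × 10^-13 J = 2150 keV.

2150 keV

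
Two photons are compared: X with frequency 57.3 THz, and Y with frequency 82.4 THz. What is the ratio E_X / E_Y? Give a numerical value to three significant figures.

E_X = 3.797e-20 J (from frequency = 57.3 THz, via E = hf).
E_Y = 5.460e-20 J (from frequency = 82.4 THz, via E = hf).
Ratio = 3.797e-20 / 5.460e-20 = 0.695.

0.695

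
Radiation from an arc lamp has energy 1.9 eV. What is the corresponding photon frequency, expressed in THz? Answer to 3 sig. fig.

459 THz

Use h = 6.62607015e-34 J·s, 1 eV = 1.602176634e-19 J.
In SI units: E = 1.9 eV = 3.0441e-19 J.
Apply f = E/h: f = 4.594e14 Hz.
Converting to THz: f = 459.4 THz ≈ 459 THz.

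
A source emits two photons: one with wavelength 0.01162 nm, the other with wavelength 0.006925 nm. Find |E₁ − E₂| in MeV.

Using E = hc/λ: E₁ = 1.7095e-14 J, E₂ = 2.8685e-14 J.
|ΔE| = |1.7095e-14 − 2.8685e-14| = 1.16e-14 J = 0.0723 MeV.

0.0723 MeV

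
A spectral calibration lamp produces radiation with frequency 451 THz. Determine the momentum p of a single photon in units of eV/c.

Use h = 6.62607015 × 10^-34 J·s, c = 2.99792458 × 10^8 m/s, 1 eV = 1.602176634 × 10^-19 J.
In SI units: f = 451 THz = 4.51 × 10^14 Hz.
For a photon p = hf/c, so p = 9.968 × 10^-28 kg·m/s.
Converting to eV/c: p = 1.865 eV/c ≈ 1.87 eV/c.

1.87 eV/c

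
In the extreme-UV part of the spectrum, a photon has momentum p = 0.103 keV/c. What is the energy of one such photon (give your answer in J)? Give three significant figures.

(c = 2.99792458 × 10^8 m/s, 1 eV = 1.602176634 × 10^-19 J.)
In SI units: p = 0.103 keV/c = 5.5046 × 10^-26 kg·m/s.
For a photon E = pc, so E = 1.650 × 10^-17 J.
So E ≈ 1.65 × 10^-17 J.

1.65 × 10^-17 J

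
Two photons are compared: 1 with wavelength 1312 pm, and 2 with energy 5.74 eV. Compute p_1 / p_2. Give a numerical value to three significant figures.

p_1 = 5.050e-25 kg·m/s (from wavelength = 1312 pm, via p = h/λ).
p_2 = 3.068e-27 kg·m/s (from energy = 5.74 eV, via p = E/c).
Ratio = 5.050e-25 / 3.068e-27 = 165.

165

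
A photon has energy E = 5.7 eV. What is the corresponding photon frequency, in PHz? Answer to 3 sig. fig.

1.38 PHz

In SI units: E = 5.7 eV = 9.1324e-19 J.
Since f = E/h for a photon, f = 1.378e15 Hz.
Converting to PHz: f = 1.378 PHz ≈ 1.38 PHz.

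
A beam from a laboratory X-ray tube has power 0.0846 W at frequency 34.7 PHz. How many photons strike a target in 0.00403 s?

1.48 × 10^13 photons

Total energy: E_total = P·t = 0.0846 × 0.00403 = 3.409 × 10^-4 J.
Per-photon energy: E = 2.299 × 10^-17 J.
N = E_total / E_photon = 1.48 × 10^13.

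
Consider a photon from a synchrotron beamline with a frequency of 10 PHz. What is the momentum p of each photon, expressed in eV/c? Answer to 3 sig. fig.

41.4 eV/c

Take h = 6.62607015e-34 J·s, c = 2.99792458e8 m/s, 1 eV = 1.602176634e-19 J.
In SI units: f = 10 PHz = 1.0e16 Hz.
The photon relation is p = hf/c, giving p = 2.210e-26 kg·m/s.
Converting to eV/c: p = 41.36 eV/c ≈ 41.4 eV/c.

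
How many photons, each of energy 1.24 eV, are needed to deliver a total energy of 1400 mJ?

7.05e18 photons

Per-photon energy: E = 1.987e-19 J (from energy = 1.24 eV).
N = E_total / E_photon = 1.40 J / 1.987e-19 J = 7.05e18.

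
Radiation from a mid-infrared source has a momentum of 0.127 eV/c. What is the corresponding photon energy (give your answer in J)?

2.03e-20 J

(c = 2.99792458e8 m/s, 1 eV = 1.602176634e-19 J.)
First convert: p = 0.127 eV/c = 6.7872e-29 kg·m/s.
Since E = pc for a photon, E = 2.035e-20 J.
So E ≈ 2.03e-20 J.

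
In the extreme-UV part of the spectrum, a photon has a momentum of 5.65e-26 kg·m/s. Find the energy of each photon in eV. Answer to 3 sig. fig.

106 eV

Use c = 2.99792458e8 m/s, 1 eV = 1.602176634e-19 J.
For a photon E = pc, so E = 1.694e-17 J.
Converting to eV: E = 105.7 eV ≈ 106 eV.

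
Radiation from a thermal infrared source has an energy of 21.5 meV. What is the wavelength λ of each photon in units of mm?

0.0577 mm

Take h = 6.62607015·10^-34 J·s, c = 2.99792458·10^8 m/s, 1 eV = 1.602176634·10^-19 J.
In SI units: E = 21.5 meV = 3.4447·10^-21 J.
Apply λ = hc/E: λ = 5.767·10^-5 m.
Converting to mm: λ = 0.05767 mm ≈ 0.0577 mm.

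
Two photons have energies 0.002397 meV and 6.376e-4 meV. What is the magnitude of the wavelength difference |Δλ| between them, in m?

Using λ = hc/E: λ₁ = 0.51725 m, λ₂ = 1.9445 m.
|Δλ| = |0.51725 − 1.9445| = 1.43 m.

1.43 m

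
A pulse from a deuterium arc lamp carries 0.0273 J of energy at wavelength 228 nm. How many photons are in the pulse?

Per-photon energy: E = 8.712e-19 J (from wavelength = 228 nm).
N = E_total / E_photon = 0.0273 J / 8.712e-19 J = 3.13e16.

3.13e16 photons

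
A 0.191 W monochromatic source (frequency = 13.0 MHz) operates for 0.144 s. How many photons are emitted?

3.19e24 photons

Total energy: E_total = P·t = 0.191 × 0.144 = 0.02750 J.
Per-photon energy: E = 8.614e-27 J.
N = E_total / E_photon = 3.19e24.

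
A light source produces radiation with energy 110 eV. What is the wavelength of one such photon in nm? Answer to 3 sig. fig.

First convert: E = 110 eV = 1.7624 × 10^-17 J.
The photon relation is λ = hc/E, giving λ = 1.127 × 10^-8 m.
Converting to nm: λ = 11.27 nm ≈ 11.3 nm.

11.3 nm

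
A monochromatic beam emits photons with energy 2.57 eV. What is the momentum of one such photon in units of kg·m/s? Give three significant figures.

Convert to SI: E = 2.57 eV = 4.1176 × 10^-19 J.
Since p = E/c for a photon, p = 1.373 × 10^-27 kg·m/s.
So p ≈ 1.37 × 10^-27 kg·m/s.

1.37 × 10^-27 kg·m/s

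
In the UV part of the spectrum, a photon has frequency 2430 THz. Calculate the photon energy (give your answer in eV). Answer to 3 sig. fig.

Convert to SI: f = 2430 THz = 2.43e15 Hz.
The photon relation is E = hf, giving E = 1.610e-18 J.
Converting to eV: E = 10.05 eV ≈ 10.0 eV.

10.0 eV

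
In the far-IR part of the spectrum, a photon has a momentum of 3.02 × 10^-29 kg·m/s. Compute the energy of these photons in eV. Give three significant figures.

Take c = 2.99792458 × 10^8 m/s, 1 eV = 1.602176634 × 10^-19 J.
For a photon E = pc, so E = 9.054 × 10^-21 J.
Converting to eV: E = 0.05651 eV ≈ 0.0565 eV.

0.0565 eV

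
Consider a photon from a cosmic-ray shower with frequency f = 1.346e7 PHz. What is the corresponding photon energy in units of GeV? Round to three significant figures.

First convert: f = 1.346e7 PHz = 1.346e22 Hz.
For a photon E = hf, so E = 8.919e-12 J.
Converting to GeV: E = 0.05567 GeV ≈ 0.0557 GeV.

0.0557 GeV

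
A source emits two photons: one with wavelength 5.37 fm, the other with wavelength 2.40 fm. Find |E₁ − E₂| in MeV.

Using E = hc/λ: E₁ = 3.699 × 10^-11 J, E₂ = 8.277 × 10^-11 J.
|ΔE| = |3.699 × 10^-11 − 8.277 × 10^-11| = 4.58 × 10^-11 J = 286 MeV.

286 MeV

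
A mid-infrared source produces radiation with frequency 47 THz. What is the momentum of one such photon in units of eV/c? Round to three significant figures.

In SI units: f = 47 THz = 4.7e13 Hz.
The photon relation is p = hf/c, giving p = 1.039e-28 kg·m/s.
Converting to eV/c: p = 0.1944 eV/c ≈ 0.194 eV/c.

0.194 eV/c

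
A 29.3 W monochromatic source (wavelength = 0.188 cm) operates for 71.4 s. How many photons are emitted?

Total energy: E_total = P·t = 29.3 × 71.4 = 2092 J.
Per-photon energy: E = 1.057 × 10^-22 J.
N = E_total / E_photon = 1.98 × 10^25.

1.98 × 10^25 photons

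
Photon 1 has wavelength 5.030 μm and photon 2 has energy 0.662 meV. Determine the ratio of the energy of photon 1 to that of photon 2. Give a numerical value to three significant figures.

372

E_1 = 3.949 × 10^-20 J (from wavelength = 5.030 μm, via E = hc/λ).
E_2 = 1.061 × 10^-22 J (from energy = 0.662 meV, via E given directly).
Ratio = 3.949 × 10^-20 / 1.061 × 10^-22 = 372.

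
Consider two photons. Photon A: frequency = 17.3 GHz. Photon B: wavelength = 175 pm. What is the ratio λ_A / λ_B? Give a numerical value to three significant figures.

λ_A = 0.01733 m (from frequency = 17.3 GHz, via λ = c/f).
λ_B = 1.750e-10 m (from wavelength = 175 pm, via λ given directly).
Ratio = 0.01733 / 1.750e-10 = 9.90e7.

9.90e7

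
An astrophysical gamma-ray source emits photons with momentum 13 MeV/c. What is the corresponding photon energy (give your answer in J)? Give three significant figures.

In SI units: p = 13 MeV/c = 6.9476·10^-21 kg·m/s.
Apply E = pc: E = 2.083·10^-12 J.
So E ≈ 2.08·10^-12 J.

2.08·10^-12 J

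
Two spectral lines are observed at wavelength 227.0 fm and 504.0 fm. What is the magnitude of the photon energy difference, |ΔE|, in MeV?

Using E = hc/λ: E₁ = 8.7509 × 10^-13 J, E₂ = 3.9414 × 10^-13 J.
|ΔE| = |8.7509 × 10^-13 − 3.9414 × 10^-13| = 4.81 × 10^-13 J = 3.00 MeV.

3.00 MeV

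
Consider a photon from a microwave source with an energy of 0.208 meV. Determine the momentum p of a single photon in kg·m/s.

Take c = 2.99792458e8 m/s, 1 eV = 1.602176634e-19 J.
First convert: E = 0.208 meV = 3.3325e-23 J.
Apply p = E/c: p = 1.112e-31 kg·m/s.
So p ≈ 1.11e-31 kg·m/s.

1.11e-31 kg·m/s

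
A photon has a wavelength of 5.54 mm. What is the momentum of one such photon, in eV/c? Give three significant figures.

(h = 6.62607015e-34 J·s, c = 2.99792458e8 m/s, 1 eV = 1.602176634e-19 J.)
First convert: λ = 5.54 mm = 0.00554 m.
Since p = h/λ for a photon, p = 1.196e-31 kg·m/s.
Converting to eV/c: p = 2.238e-4 eV/c ≈ 2.24e-4 eV/c.

2.24e-4 eV/c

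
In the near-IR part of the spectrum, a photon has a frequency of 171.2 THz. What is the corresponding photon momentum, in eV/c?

0.708 eV/c

(h = 6.62607015e-34 J·s, c = 2.99792458e8 m/s, 1 eV = 1.602176634e-19 J.)
In SI units: f = 171.2 THz = 1.712e14 Hz.
Apply p = hf/c: p = 3.784e-28 kg·m/s.
Converting to eV/c: p = 0.7080 eV/c ≈ 0.708 eV/c.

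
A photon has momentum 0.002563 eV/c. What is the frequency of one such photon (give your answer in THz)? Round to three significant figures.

0.620 THz

In SI units: p = 0.002563 eV/c = 1.3697e-30 kg·m/s.
For a photon f = pc/h, so f = 6.197e11 Hz.
Converting to THz: f = 0.6197 THz ≈ 0.620 THz.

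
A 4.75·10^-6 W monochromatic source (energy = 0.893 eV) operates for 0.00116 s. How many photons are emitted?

3.85·10^10 photons

Total energy: E_total = P·t = 4.75·10^-6 × 0.00116 = 5.510·10^-9 J.
Per-photon energy: E = 1.431·10^-19 J.
N = E_total / E_photon = 3.85·10^10.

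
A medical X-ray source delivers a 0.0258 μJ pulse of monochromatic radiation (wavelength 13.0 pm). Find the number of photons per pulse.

1.69e6 photons

Per-photon energy: E = 1.528e-14 J (from wavelength = 13.0 pm).
N = E_total / E_photon = 2.58e-8 J / 1.528e-14 J = 1.69e6.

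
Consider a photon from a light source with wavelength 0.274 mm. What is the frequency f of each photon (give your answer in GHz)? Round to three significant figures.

1090 GHz

(c = 2.99792458e8 m/s.)
Convert to SI: λ = 0.274 mm = 2.74e-4 m.
The photon relation is f = c/λ, giving f = 1.094e12 Hz.
Converting to GHz: f = 1094 GHz ≈ 1090 GHz.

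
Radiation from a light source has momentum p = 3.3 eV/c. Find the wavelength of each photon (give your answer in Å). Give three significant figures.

In SI units: p = 3.3 eV/c = 1.7636·10^-27 kg·m/s.
Since λ = h/p for a photon, λ = 3.757·10^-7 m.
Converting to Å: λ = 3757 Å ≈ 3760 Å.

3760 Å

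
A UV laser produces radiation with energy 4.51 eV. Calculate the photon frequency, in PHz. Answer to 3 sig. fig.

In SI units: E = 4.51 eV = 7.2258e-19 J.
Since f = E/h for a photon, f = 1.091e15 Hz.
Converting to PHz: f = 1.091 PHz ≈ 1.09 PHz.

1.09 PHz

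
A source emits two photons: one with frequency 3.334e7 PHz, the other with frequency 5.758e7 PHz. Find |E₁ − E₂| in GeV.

Using E = hf: E₁ = 2.2091e-11 J, E₂ = 3.8153e-11 J.
|ΔE| = |2.2091e-11 − 3.8153e-11| = 1.61e-11 J = 0.100 GeV.

0.100 GeV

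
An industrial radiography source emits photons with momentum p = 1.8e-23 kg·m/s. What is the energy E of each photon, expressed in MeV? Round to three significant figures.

(c = 2.99792458e8 m/s, 1 eV = 1.602176634e-19 J.)
Since E = pc for a photon, E = 5.396e-15 J.
Converting to MeV: E = 0.03368 MeV ≈ 0.0337 MeV.

0.0337 MeV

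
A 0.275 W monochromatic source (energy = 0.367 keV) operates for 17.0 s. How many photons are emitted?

Total energy: E_total = P·t = 0.275 × 17.0 = 4.675 J.
Per-photon energy: E = 5.880 × 10^-17 J.
N = E_total / E_photon = 7.95 × 10^16.

7.95 × 10^16 photons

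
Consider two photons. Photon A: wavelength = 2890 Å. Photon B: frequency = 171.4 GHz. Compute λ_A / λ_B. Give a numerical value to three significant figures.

λ_A = 2.890 × 10^-7 m (from wavelength = 2890 Å, via λ given directly).
λ_B = 0.001749 m (from frequency = 171.4 GHz, via λ = c/f).
Ratio = 2.890 × 10^-7 / 0.001749 = 1.65 × 10^-4.

1.65 × 10^-4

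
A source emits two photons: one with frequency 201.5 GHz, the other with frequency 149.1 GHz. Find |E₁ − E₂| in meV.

Using E = hf: E₁ = 1.3352e-22 J, E₂ = 9.8795e-23 J.
|ΔE| = |1.3352e-22 − 9.8795e-23| = 3.47e-23 J = 0.217 meV.

0.217 meV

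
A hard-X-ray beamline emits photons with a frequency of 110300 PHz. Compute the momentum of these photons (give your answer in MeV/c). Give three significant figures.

(h = 6.62607015 × 10^-34 J·s, c = 2.99792458 × 10^8 m/s, 1 eV = 1.602176634 × 10^-19 J.)
Convert to SI: f = 110300 PHz = 1.103 × 10^20 Hz.
Apply p = hf/c: p = 2.438 × 10^-22 kg·m/s.
Converting to MeV/c: p = 0.4562 MeV/c ≈ 0.456 MeV/c.

0.456 MeV/c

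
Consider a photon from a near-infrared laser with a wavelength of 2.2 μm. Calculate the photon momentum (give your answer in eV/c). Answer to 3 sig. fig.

0.564 eV/c

Use h = 6.62607015 × 10^-34 J·s, c = 2.99792458 × 10^8 m/s, 1 eV = 1.602176634 × 10^-19 J.
First convert: λ = 2.2 μm = 2.2 × 10^-6 m.
Apply p = h/λ: p = 3.012 × 10^-28 kg·m/s.
Converting to eV/c: p = 0.5636 eV/c ≈ 0.564 eV/c.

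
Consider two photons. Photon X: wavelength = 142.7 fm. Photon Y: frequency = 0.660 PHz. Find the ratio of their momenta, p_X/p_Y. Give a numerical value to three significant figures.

p_X = 4.643e-21 kg·m/s (from wavelength = 142.7 fm, via p = h/λ).
p_Y = 1.459e-27 kg·m/s (from frequency = 0.660 PHz, via p = hf/c).
Ratio = 4.643e-21 / 1.459e-27 = 3.18e6.

3.18e6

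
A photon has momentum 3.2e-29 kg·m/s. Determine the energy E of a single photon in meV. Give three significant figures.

59.9 meV

Since E = pc for a photon, E = 9.593e-21 J.
Converting to meV: E = 59.88 meV ≈ 59.9 meV.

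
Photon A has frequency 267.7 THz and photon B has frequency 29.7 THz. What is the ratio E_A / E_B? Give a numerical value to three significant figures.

E_A = 1.774 × 10^-19 J (from frequency = 267.7 THz, via E = hf).
E_B = 1.968 × 10^-20 J (from frequency = 29.7 THz, via E = hf).
Ratio = 1.774 × 10^-19 / 1.968 × 10^-20 = 9.01.

9.01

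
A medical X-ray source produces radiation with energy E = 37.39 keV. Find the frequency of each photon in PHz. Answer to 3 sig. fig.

9040 PHz

Take h = 6.62607015·10^-34 J·s, 1 eV = 1.602176634·10^-19 J.
Convert to SI: E = 37.39 keV = 5.9905·10^-15 J.
For a photon f = E/h, so f = 9.041·10^18 Hz.
Converting to PHz: f = 9041 PHz ≈ 9040 PHz.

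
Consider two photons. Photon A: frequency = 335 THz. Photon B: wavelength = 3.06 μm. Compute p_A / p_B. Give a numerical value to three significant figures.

p_A = 7.404e-28 kg·m/s (from frequency = 335 THz, via p = hf/c).
p_B = 2.165e-28 kg·m/s (from wavelength = 3.06 μm, via p = h/λ).
Ratio = 7.404e-28 / 2.165e-28 = 3.42.

3.42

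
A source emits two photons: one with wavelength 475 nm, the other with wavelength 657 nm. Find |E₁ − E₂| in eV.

Using E = hc/λ: E₁ = 4.182e-19 J, E₂ = 3.024e-19 J.
|ΔE| = |4.182e-19 − 3.024e-19| = 1.16e-19 J = 0.723 eV.

0.723 eV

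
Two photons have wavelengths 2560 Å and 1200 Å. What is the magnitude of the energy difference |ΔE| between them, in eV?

5.49 eV

Using E = hc/λ: E₁ = 7.760 × 10^-19 J, E₂ = 1.655 × 10^-18 J.
|ΔE| = |7.760 × 10^-19 − 1.655 × 10^-18| = 8.79 × 10^-19 J = 5.49 eV.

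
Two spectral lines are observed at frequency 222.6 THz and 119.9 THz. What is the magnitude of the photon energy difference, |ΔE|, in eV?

0.425 eV

Using E = hf: E₁ = 1.4750 × 10^-19 J, E₂ = 7.9447 × 10^-20 J.
|ΔE| = |1.4750 × 10^-19 − 7.9447 × 10^-20| = 6.80 × 10^-20 J = 0.425 eV.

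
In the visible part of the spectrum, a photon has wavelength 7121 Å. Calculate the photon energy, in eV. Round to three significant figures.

1.74 eV

In SI units: λ = 7121 Å = 7.121·10^-7 m.
The photon relation is E = hc/λ, giving E = 2.790·10^-19 J.
Converting to eV: E = 1.741 eV ≈ 1.74 eV.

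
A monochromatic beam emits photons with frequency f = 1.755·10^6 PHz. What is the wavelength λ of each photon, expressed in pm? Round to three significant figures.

0.171 pm

First convert: f = 1.755·10^6 PHz = 1.755·10^21 Hz.
The photon relation is λ = c/f, giving λ = 1.708·10^-13 m.
Converting to pm: λ = 0.1708 pm ≈ 0.171 pm.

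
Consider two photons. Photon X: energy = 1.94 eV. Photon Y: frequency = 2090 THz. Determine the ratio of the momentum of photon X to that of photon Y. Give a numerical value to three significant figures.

p_X = 1.037e-27 kg·m/s (from energy = 1.94 eV, via p = E/c).
p_Y = 4.619e-27 kg·m/s (from frequency = 2090 THz, via p = hf/c).
Ratio = 1.037e-27 / 4.619e-27 = 0.224.

0.224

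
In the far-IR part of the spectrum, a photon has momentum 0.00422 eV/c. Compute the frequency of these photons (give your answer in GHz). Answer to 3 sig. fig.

1020 GHz

Take h = 6.62607015e-34 J·s, c = 2.99792458e8 m/s, 1 eV = 1.602176634e-19 J.
In SI units: p = 0.00422 eV/c = 2.2553e-30 kg·m/s.
For a photon f = pc/h, so f = 1.020e12 Hz.
Converting to GHz: f = 1020 GHz ≈ 1020 GHz.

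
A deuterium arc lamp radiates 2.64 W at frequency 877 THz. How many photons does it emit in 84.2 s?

3.83e20 photons

Total energy: E_total = P·t = 2.64 × 84.2 = 222.3 J.
Per-photon energy: E = 5.811e-19 J.
N = E_total / E_photon = 3.83e20.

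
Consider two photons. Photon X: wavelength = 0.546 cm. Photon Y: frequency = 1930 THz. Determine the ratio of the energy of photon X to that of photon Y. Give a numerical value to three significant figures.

E_X = 3.638e-23 J (from wavelength = 0.546 cm, via E = hc/λ).
E_Y = 1.279e-18 J (from frequency = 1930 THz, via E = hf).
Ratio = 3.638e-23 / 1.279e-18 = 2.84e-5.

2.84e-5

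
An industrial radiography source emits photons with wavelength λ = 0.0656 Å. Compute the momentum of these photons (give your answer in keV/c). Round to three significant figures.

Use h = 6.62607015 × 10^-34 J·s, c = 2.99792458 × 10^8 m/s, 1 eV = 1.602176634 × 10^-19 J.
First convert: λ = 0.0656 Å = 6.56 × 10^-12 m.
The photon relation is p = h/λ, giving p = 1.010 × 10^-22 kg·m/s.
Converting to keV/c: p = 189.0 keV/c ≈ 189 keV/c.

189 keV/c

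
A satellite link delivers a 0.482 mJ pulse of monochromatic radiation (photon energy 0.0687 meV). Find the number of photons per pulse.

4.38e19 photons

Per-photon energy: E = 1.101e-23 J (from energy = 0.0687 meV).
N = E_total / E_photon = 4.82e-4 J / 1.101e-23 J = 4.38e19.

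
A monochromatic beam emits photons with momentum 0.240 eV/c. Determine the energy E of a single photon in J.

3.85 × 10^-20 J

Take c = 2.99792458 × 10^8 m/s, 1 eV = 1.602176634 × 10^-19 J.
In SI units: p = 0.240 eV/c = 1.2826 × 10^-28 kg·m/s.
Since E = pc for a photon, E = 3.845 × 10^-20 J.
So E ≈ 3.85 × 10^-20 J.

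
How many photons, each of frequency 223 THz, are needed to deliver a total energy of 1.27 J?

Per-photon energy: E = 1.478 × 10^-19 J (from frequency = 223 THz).
N = E_total / E_photon = 1.27 J / 1.478 × 10^-19 J = 8.59 × 10^18.

8.59 × 10^18 photons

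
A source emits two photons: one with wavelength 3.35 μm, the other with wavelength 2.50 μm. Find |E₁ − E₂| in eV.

0.126 eV

Using E = hc/λ: E₁ = 5.930e-20 J, E₂ = 7.946e-20 J.
|ΔE| = |5.930e-20 − 7.946e-20| = 2.02e-20 J = 0.126 eV.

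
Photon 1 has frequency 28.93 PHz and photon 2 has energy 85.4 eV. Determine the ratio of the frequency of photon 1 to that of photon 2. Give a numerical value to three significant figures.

1.40

f_1 = 2.893e16 Hz (from frequency = 28.93 PHz, via f given directly).
f_2 = 2.065e16 Hz (from energy = 85.4 eV, via f = E/h).
Ratio = 2.893e16 / 2.065e16 = 1.40.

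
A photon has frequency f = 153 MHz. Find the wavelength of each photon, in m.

First convert: f = 153 MHz = 1.53e8 Hz.
The photon relation is λ = c/f, giving λ = 1.959 m.
So λ ≈ 1.96 m.

1.96 m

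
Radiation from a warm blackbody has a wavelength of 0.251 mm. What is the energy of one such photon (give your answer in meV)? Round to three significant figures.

4.94 meV

First convert: λ = 0.251 mm = 2.51e-4 m.
Apply E = hc/λ: E = 7.914e-22 J.
Converting to meV: E = 4.940 meV ≈ 4.94 meV.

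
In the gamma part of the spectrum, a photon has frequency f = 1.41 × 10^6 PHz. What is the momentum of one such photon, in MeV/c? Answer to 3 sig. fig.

5.83 MeV/c

Use h = 6.62607015 × 10^-34 J·s, c = 2.99792458 × 10^8 m/s, 1 eV = 1.602176634 × 10^-19 J.
First convert: f = 1.41 × 10^6 PHz = 1.41 × 10^21 Hz.
The photon relation is p = hf/c, giving p = 3.116 × 10^-21 kg·m/s.
Converting to MeV/c: p = 5.831 MeV/c ≈ 5.83 MeV/c.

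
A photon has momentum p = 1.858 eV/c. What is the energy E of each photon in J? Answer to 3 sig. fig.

(c = 2.99792458 × 10^8 m/s, 1 eV = 1.602176634 × 10^-19 J.)
Convert to SI: p = 1.858 eV/c = 9.9297 × 10^-28 kg·m/s.
Since E = pc for a photon, E = 2.977 × 10^-19 J.
So E ≈ 2.98 × 10^-19 J.

2.98 × 10^-19 J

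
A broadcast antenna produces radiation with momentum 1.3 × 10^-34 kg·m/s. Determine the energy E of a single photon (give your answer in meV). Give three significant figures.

Take c = 2.99792458 × 10^8 m/s, 1 eV = 1.602176634 × 10^-19 J.
Apply E = pc: E = 3.897 × 10^-26 J.
Converting to meV: E = 2.433 × 10^-4 meV ≈ 2.43 × 10^-4 meV.

2.43 × 10^-4 meV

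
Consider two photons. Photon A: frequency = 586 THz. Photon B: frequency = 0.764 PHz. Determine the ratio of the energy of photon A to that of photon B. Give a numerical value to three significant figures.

0.767

E_A = 3.883 × 10^-19 J (from frequency = 586 THz, via E = hf).
E_B = 5.062 × 10^-19 J (from frequency = 0.764 PHz, via E = hf).
Ratio = 3.883 × 10^-19 / 5.062 × 10^-19 = 0.767.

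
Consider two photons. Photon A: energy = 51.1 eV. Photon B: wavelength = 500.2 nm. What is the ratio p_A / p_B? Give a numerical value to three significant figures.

p_A = 2.731e-26 kg·m/s (from energy = 51.1 eV, via p = E/c).
p_B = 1.325e-27 kg·m/s (from wavelength = 500.2 nm, via p = h/λ).
Ratio = 2.731e-26 / 1.325e-27 = 20.6.

20.6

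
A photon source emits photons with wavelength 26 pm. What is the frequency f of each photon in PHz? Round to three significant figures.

Convert to SI: λ = 26 pm = 2.6·10^-11 m.
For a photon f = c/λ, so f = 1.153·10^19 Hz.
Converting to PHz: f = 11530 PHz ≈ 1.15·10^4 PHz.

1.15·10^4 PHz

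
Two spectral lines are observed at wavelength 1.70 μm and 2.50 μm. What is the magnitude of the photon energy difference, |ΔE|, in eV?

Using E = hc/λ: E₁ = 1.168 × 10^-19 J, E₂ = 7.946 × 10^-20 J.
|ΔE| = |1.168 × 10^-19 − 7.946 × 10^-20| = 3.74 × 10^-20 J = 0.233 eV.

0.233 eV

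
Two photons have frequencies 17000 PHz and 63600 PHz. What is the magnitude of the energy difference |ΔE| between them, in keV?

193 keV

Using E = hf: E₁ = 1.126e-14 J, E₂ = 4.214e-14 J.
|ΔE| = |1.126e-14 − 4.214e-14| = 3.09e-14 J = 193 keV.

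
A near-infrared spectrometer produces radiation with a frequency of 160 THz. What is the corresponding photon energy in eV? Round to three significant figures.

Use h = 6.62607015e-34 J·s, 1 eV = 1.602176634e-19 J.
In SI units: f = 160 THz = 1.6e14 Hz.
Apply E = hf: E = 1.060e-19 J.
Converting to eV: E = 0.6617 eV ≈ 0.662 eV.

0.662 eV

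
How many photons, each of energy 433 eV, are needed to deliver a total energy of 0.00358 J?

5.16e13 photons

Per-photon energy: E = 6.937e-17 J (from energy = 433 eV).
N = E_total / E_photon = 0.00358 J / 6.937e-17 J = 5.16e13.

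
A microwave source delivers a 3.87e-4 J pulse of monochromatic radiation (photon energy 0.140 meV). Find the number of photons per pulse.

Per-photon energy: E = 2.243e-23 J (from energy = 0.140 meV).
N = E_total / E_photon = 3.87e-4 J / 2.243e-23 J = 1.73e19.

1.73e19 photons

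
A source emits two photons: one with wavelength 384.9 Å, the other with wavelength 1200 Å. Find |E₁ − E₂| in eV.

Using E = hc/λ: E₁ = 5.1609 × 10^-18 J, E₂ = 1.6554 × 10^-18 J.
|ΔE| = |5.1609 × 10^-18 − 1.6554 × 10^-18| = 3.51 × 10^-18 J = 21.9 eV.

21.9 eV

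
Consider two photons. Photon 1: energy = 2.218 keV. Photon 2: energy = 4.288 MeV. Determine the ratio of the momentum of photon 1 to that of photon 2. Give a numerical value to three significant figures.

5.17 × 10^-4

p_1 = 1.185 × 10^-24 kg·m/s (from energy = 2.218 keV, via p = E/c).
p_2 = 2.292 × 10^-21 kg·m/s (from energy = 4.288 MeV, via p = E/c).
Ratio = 1.185 × 10^-24 / 2.292 × 10^-21 = 5.17 × 10^-4.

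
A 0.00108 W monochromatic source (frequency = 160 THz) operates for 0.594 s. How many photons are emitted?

6.05e15 photons

Total energy: E_total = P·t = 0.00108 × 0.594 = 6.415e-4 J.
Per-photon energy: E = 1.060e-19 J.
N = E_total / E_photon = 6.05e15.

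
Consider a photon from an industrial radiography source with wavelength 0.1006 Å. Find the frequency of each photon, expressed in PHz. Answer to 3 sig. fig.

Use c = 2.99792458 × 10^8 m/s.
In SI units: λ = 0.1006 Å = 1.006 × 10^-11 m.
The photon relation is f = c/λ, giving f = 2.980 × 10^19 Hz.
Converting to PHz: f = 29800 PHz ≈ 2.98 × 10^4 PHz.

2.98 × 10^4 PHz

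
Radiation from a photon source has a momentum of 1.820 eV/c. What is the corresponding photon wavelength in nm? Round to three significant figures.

In SI units: p = 1.820 eV/c = 9.7266e-28 kg·m/s.
The photon relation is λ = h/p, giving λ = 6.812e-7 m.
Converting to nm: λ = 681.2 nm ≈ 681 nm.

681 nm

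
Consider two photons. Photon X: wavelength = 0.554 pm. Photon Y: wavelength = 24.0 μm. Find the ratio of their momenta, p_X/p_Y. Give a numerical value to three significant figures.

4.33e7

p_X = 1.196e-21 kg·m/s (from wavelength = 0.554 pm, via p = h/λ).
p_Y = 2.761e-29 kg·m/s (from wavelength = 24.0 μm, via p = h/λ).
Ratio = 1.196e-21 / 2.761e-29 = 4.33e7.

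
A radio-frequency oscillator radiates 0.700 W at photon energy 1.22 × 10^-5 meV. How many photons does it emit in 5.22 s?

Total energy: E_total = P·t = 0.700 × 5.22 = 3.654 J.
Per-photon energy: E = 1.955 × 10^-27 J.
N = E_total / E_photon = 1.87 × 10^27.

1.87 × 10^27 photons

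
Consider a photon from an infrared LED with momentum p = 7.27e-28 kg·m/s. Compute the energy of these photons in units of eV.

1.36 eV

For a photon E = pc, so E = 2.179e-19 J.
Converting to eV: E = 1.360 eV ≈ 1.36 eV.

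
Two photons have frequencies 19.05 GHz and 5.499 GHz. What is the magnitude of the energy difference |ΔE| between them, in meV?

0.0560 meV

Using E = hf: E₁ = 1.2623 × 10^-23 J, E₂ = 3.6437 × 10^-24 J.
|ΔE| = |1.2623 × 10^-23 − 3.6437 × 10^-24| = 8.98 × 10^-24 J = 0.0560 meV.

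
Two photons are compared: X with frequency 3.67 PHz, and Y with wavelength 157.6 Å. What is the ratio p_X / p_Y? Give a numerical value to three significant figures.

0.193

p_X = 8.112e-27 kg·m/s (from frequency = 3.67 PHz, via p = hf/c).
p_Y = 4.204e-26 kg·m/s (from wavelength = 157.6 Å, via p = h/λ).
Ratio = 8.112e-27 / 4.204e-26 = 0.193.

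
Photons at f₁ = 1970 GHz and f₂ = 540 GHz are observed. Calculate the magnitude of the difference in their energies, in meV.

Using E = hf: E₁ = 1.305e-21 J, E₂ = 3.578e-22 J.
|ΔE| = |1.305e-21 − 3.578e-22| = 9.48e-22 J = 5.91 meV.

5.91 meV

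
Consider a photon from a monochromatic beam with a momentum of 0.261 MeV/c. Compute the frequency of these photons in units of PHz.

In SI units: p = 0.261 MeV/c = 1.3949e-22 kg·m/s.
Apply f = pc/h: f = 6.311e19 Hz.
Converting to PHz: f = 63110 PHz ≈ 6.31e4 PHz.

6.31e4 PHz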